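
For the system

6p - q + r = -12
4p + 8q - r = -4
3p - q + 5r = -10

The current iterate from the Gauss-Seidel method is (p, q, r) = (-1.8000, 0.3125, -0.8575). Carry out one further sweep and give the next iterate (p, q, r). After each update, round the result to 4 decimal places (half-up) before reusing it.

One sweep:
  p = (-12 - (-1)·0.3125 - (1)·-0.8575) / (6) = -1.8050
  q = (-4 - (4)·-1.8050 - (-1)·-0.8575) / (8) = 0.2953
  r = (-10 - (3)·-1.8050 - (-1)·0.2953) / (5) = -0.8579

(-1.8050, 0.2953, -0.8579)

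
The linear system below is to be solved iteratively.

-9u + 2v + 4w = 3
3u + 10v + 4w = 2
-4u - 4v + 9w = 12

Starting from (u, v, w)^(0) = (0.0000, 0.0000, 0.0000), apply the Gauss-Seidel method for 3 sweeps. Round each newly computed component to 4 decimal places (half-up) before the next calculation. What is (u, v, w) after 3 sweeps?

Iteration 1:
  u = (3 - (2)·0.0000 - (4)·0.0000) / (-9) = -0.3333
  v = (2 - (3)·-0.3333 - (4)·0.0000) / (10) = 0.3000
  w = (12 - (-4)·-0.3333 - (-4)·0.3000) / (9) = 1.3185
Iteration 2:
  u = (3 - (2)·0.3000 - (4)·1.3185) / (-9) = 0.3193
  v = (2 - (3)·0.3193 - (4)·1.3185) / (10) = -0.4232
  w = (12 - (-4)·0.3193 - (-4)·-0.4232) / (9) = 1.2872
Iteration 3:
  u = (3 - (2)·-0.4232 - (4)·1.2872) / (-9) = 0.1447
  v = (2 - (3)·0.1447 - (4)·1.2872) / (10) = -0.3583
  w = (12 - (-4)·0.1447 - (-4)·-0.3583) / (9) = 1.2384

(0.1447, -0.3583, 1.2384)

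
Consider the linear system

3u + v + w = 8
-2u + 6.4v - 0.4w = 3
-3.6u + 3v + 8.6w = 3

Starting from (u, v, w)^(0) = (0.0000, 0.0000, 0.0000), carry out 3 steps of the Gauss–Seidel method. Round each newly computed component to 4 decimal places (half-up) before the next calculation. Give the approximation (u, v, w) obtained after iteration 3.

Iteration 1:
  u = (8 - (1)·0.0000 - (1)·0.0000) / (3) = 2.6667
  v = (3 - (-2)·2.6667 - (-0.4)·0.0000) / (6.4) = 1.3021
  w = (3 - (-3.6)·2.6667 - (3)·1.3021) / (8.6) = 1.0109
Iteration 2:
  u = (8 - (1)·1.3021 - (1)·1.0109) / (3) = 1.8957
  v = (3 - (-2)·1.8957 - (-0.4)·1.0109) / (6.4) = 1.1243
  w = (3 - (-3.6)·1.8957 - (3)·1.1243) / (8.6) = 0.7502
Iteration 3:
  u = (8 - (1)·1.1243 - (1)·0.7502) / (3) = 2.0418
  v = (3 - (-2)·2.0418 - (-0.4)·0.7502) / (6.4) = 1.1537
  w = (3 - (-3.6)·2.0418 - (3)·1.1537) / (8.6) = 0.8011

(2.0418, 1.1537, 0.8011)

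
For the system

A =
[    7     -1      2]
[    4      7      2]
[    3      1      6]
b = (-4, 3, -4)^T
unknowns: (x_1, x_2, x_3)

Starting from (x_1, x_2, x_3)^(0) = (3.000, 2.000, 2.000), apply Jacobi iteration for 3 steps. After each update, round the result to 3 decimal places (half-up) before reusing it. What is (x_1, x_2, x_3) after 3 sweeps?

Iteration 1:
  x_1 = (-4 - (-1)·2.000 - (2)·2.000) / (7) = -0.857
  x_2 = (3 - (4)·3.000 - (2)·2.000) / (7) = -1.857
  x_3 = (-4 - (3)·3.000 - (1)·2.000) / (6) = -2.500
Iteration 2:
  x_1 = (-4 - (-1)·-1.857 - (2)·-2.500) / (7) = -0.122
  x_2 = (3 - (4)·-0.857 - (2)·-2.500) / (7) = 1.633
  x_3 = (-4 - (3)·-0.857 - (1)·-1.857) / (6) = 0.071
Iteration 3:
  x_1 = (-4 - (-1)·1.633 - (2)·0.071) / (7) = -0.358
  x_2 = (3 - (4)·-0.122 - (2)·0.071) / (7) = 0.478
  x_3 = (-4 - (3)·-0.122 - (1)·1.633) / (6) = -0.878

(-0.358, 0.478, -0.878)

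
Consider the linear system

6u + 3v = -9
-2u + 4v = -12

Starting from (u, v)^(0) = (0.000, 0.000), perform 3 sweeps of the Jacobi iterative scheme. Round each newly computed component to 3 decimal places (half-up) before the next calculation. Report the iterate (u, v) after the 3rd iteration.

Iteration 1:
  u = (-9 - (3)·0.000) / (6) = -1.500
  v = (-12 - (-2)·0.000) / (4) = -3.000
Iteration 2:
  u = (-9 - (3)·-3.000) / (6) = 0.000
  v = (-12 - (-2)·-1.500) / (4) = -3.750
Iteration 3:
  u = (-9 - (3)·-3.750) / (6) = 0.375
  v = (-12 - (-2)·0.000) / (4) = -3.000

(0.375, -3.000)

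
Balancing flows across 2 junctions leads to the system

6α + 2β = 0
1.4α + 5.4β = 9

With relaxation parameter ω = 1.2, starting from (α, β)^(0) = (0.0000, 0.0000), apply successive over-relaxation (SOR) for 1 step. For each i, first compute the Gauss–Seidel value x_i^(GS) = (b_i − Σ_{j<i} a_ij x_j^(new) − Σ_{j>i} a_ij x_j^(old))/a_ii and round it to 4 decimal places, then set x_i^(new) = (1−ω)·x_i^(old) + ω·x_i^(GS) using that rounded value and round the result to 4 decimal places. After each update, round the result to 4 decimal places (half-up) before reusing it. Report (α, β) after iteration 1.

Iteration 1:
  α: GS value = (0 - (2)·0.0000) / (6) = 0.0000;  α ← (1−ω)·0.0000 + ω·0.0000 = 0.0000
  β: GS value = (9 - (1.4)·0.0000) / (5.4) = 1.6667;  β ← (1−ω)·0.0000 + ω·1.6667 = 2.0000

(0.0000, 2.0000)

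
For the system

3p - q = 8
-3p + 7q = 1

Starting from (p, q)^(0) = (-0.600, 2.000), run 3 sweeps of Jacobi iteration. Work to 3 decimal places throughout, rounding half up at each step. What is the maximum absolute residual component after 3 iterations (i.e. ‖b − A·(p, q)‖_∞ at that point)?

1.680

Iteration 1:
  p = (8 - (-1)·2.000) / (3) = 3.333
  q = (1 - (-3)·-0.600) / (7) = -0.114
Iteration 2:
  p = (8 - (-1)·-0.114) / (3) = 2.629
  q = (1 - (-3)·3.333) / (7) = 1.571
Iteration 3:
  p = (8 - (-1)·1.571) / (3) = 3.190
  q = (1 - (-3)·2.629) / (7) = 1.270
Residual b − A·x = (-0.300, 1.680); ∞-norm = 1.680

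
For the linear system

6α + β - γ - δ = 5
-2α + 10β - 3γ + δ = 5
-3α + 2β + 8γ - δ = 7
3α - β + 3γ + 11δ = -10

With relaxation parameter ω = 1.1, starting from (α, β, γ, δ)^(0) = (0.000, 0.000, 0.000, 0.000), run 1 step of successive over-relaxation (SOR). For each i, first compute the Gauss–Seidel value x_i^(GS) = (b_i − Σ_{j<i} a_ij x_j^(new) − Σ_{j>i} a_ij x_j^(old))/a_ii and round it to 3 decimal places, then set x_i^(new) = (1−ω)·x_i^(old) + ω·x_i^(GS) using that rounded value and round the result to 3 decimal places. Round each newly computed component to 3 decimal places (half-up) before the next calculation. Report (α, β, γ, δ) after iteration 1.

Iteration 1:
  α: GS value = (5 - (1)·0.000 - (-1)·0.000 - (-1)·0.000) / (6) = 0.833;  α ← (1−ω)·0.000 + ω·0.833 = 0.916
  β: GS value = (5 - (-2)·0.916 - (-3)·0.000 - (1)·0.000) / (10) = 0.683;  β ← (1−ω)·0.000 + ω·0.683 = 0.751
  γ: GS value = (7 - (-3)·0.916 - (2)·0.751 - (-1)·0.000) / (8) = 1.031;  γ ← (1−ω)·0.000 + ω·1.031 = 1.134
  δ: GS value = (-10 - (3)·0.916 - (-1)·0.751 - (3)·1.134) / (11) = -1.400;  δ ← (1−ω)·0.000 + ω·-1.400 = -1.540

(0.916, 0.751, 1.134, -1.540)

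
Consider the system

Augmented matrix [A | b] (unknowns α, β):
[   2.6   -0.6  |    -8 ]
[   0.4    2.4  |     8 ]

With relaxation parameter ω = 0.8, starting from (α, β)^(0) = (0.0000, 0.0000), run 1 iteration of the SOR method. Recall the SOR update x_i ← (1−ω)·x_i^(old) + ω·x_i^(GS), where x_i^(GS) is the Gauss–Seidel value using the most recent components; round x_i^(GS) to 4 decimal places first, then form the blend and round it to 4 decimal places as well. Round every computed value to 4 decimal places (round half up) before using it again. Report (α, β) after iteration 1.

Iteration 1:
  α: GS value = (-8 - (-0.6)·0.0000) / (2.6) = -3.0769;  α ← (1−ω)·0.0000 + ω·-3.0769 = -2.4615
  β: GS value = (8 - (0.4)·-2.4615) / (2.4) = 3.7436;  β ← (1−ω)·0.0000 + ω·3.7436 = 2.9949

(-2.4615, 2.9949)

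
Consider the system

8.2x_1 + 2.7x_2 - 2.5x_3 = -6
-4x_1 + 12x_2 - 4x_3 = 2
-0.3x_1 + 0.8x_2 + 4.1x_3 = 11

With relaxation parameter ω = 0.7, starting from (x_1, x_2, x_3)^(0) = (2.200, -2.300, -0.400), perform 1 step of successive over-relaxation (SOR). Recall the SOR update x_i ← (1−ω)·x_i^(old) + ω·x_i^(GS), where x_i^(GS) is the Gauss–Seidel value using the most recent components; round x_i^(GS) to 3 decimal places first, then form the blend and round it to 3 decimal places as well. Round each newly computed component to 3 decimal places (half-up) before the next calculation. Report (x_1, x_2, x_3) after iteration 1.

(0.593, -0.528, 1.860)

Iteration 1:
  x_1: GS value = (-6 - (2.7)·-2.300 - (-2.5)·-0.400) / (8.2) = -0.096;  x_1 ← (1−ω)·2.200 + ω·-0.096 = 0.593
  x_2: GS value = (2 - (-4)·0.593 - (-4)·-0.400) / (12) = 0.231;  x_2 ← (1−ω)·-2.300 + ω·0.231 = -0.528
  x_3: GS value = (11 - (-0.3)·0.593 - (0.8)·-0.528) / (4.1) = 2.829;  x_3 ← (1−ω)·-0.400 + ω·2.829 = 1.860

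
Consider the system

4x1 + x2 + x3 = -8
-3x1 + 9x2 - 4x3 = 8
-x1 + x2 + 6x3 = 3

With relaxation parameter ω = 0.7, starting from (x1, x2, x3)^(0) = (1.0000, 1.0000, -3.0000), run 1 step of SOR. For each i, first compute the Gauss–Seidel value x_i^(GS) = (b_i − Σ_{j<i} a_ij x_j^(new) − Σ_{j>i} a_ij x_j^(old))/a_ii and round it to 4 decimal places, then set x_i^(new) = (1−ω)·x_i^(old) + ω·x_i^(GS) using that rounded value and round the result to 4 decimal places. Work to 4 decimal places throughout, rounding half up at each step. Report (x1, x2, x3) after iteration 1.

Iteration 1:
  x1: GS value = (-8 - (1)·1.0000 - (1)·-3.0000) / (4) = -1.5000;  x1 ← (1−ω)·1.0000 + ω·-1.5000 = -0.7500
  x2: GS value = (8 - (-3)·-0.7500 - (-4)·-3.0000) / (9) = -0.6944;  x2 ← (1−ω)·1.0000 + ω·-0.6944 = -0.1861
  x3: GS value = (3 - (-1)·-0.7500 - (1)·-0.1861) / (6) = 0.4060;  x3 ← (1−ω)·-3.0000 + ω·0.4060 = -0.6158

(-0.7500, -0.1861, -0.6158)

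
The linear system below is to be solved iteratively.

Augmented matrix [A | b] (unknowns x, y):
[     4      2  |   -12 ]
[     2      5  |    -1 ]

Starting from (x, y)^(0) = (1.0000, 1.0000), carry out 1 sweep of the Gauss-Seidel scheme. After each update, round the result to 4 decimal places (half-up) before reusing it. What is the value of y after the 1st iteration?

1.2000

Iteration 1:
  x = (-12 - (2)·1.0000) / (4) = -3.5000
  y = (-1 - (2)·-3.5000) / (5) = 1.2000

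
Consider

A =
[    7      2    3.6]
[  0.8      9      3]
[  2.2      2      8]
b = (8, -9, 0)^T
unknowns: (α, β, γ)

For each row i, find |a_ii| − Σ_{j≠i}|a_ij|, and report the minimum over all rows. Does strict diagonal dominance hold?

row 1: |7| − (2+3.6) = 1.4
row 2: |9| − (0.8+3) = 5.2
row 3: |8| − (2.2+2) = 3.8
minimum over rows = 1.4 → strictly diagonally dominant (convergence guaranteed)

1.4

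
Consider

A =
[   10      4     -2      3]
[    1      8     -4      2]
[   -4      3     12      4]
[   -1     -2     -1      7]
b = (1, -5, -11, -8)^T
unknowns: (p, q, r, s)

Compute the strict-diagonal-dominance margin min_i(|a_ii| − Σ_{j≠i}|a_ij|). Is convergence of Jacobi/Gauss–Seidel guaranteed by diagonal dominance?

1

row 1: |10| − (4+2+3) = 1
row 2: |8| − (1+4+2) = 1
row 3: |12| − (4+3+4) = 1
row 4: |7| − (1+2+1) = 3
minimum over rows = 1 → strictly diagonally dominant (convergence guaranteed)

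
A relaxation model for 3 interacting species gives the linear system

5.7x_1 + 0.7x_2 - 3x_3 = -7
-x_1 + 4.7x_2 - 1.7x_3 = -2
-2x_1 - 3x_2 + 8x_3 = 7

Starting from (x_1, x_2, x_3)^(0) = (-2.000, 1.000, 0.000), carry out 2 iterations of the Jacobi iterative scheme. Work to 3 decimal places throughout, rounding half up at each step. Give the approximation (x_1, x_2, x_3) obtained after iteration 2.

(-0.729, -0.442, 0.218)

Iteration 1:
  x_1 = (-7 - (0.7)·1.000 - (-3)·0.000) / (5.7) = -1.351
  x_2 = (-2 - (-1)·-2.000 - (-1.7)·0.000) / (4.7) = -0.851
  x_3 = (7 - (-2)·-2.000 - (-3)·1.000) / (8) = 0.750
Iteration 2:
  x_1 = (-7 - (0.7)·-0.851 - (-3)·0.750) / (5.7) = -0.729
  x_2 = (-2 - (-1)·-1.351 - (-1.7)·0.750) / (4.7) = -0.442
  x_3 = (7 - (-2)·-1.351 - (-3)·-0.851) / (8) = 0.218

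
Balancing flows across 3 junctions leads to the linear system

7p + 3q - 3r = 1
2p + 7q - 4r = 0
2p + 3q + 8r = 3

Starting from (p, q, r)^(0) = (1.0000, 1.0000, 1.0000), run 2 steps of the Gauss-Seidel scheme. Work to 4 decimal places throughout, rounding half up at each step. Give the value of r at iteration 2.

0.3484

Iteration 1:
  p = (1 - (3)·1.0000 - (-3)·1.0000) / (7) = 0.1429
  q = (0 - (2)·0.1429 - (-4)·1.0000) / (7) = 0.5306
  r = (3 - (2)·0.1429 - (3)·0.5306) / (8) = 0.1403
Iteration 2:
  p = (1 - (3)·0.5306 - (-3)·0.1403) / (7) = -0.0244
  q = (0 - (2)·-0.0244 - (-4)·0.1403) / (7) = 0.0871
  r = (3 - (2)·-0.0244 - (3)·0.0871) / (8) = 0.3484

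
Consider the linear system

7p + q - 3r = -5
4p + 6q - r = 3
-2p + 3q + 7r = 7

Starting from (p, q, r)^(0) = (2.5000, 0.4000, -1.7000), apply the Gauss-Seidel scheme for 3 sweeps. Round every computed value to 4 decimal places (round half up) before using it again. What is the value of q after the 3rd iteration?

Iteration 1:
  p = (-5 - (1)·0.4000 - (-3)·-1.7000) / (7) = -1.5000
  q = (3 - (4)·-1.5000 - (-1)·-1.7000) / (6) = 1.2167
  r = (7 - (-2)·-1.5000 - (3)·1.2167) / (7) = 0.0500
Iteration 2:
  p = (-5 - (1)·1.2167 - (-3)·0.0500) / (7) = -0.8667
  q = (3 - (4)·-0.8667 - (-1)·0.0500) / (6) = 1.0861
  r = (7 - (-2)·-0.8667 - (3)·1.0861) / (7) = 0.2869
Iteration 3:
  p = (-5 - (1)·1.0861 - (-3)·0.2869) / (7) = -0.7465
  q = (3 - (4)·-0.7465 - (-1)·0.2869) / (6) = 1.0455
  r = (7 - (-2)·-0.7465 - (3)·1.0455) / (7) = 0.3386

1.0455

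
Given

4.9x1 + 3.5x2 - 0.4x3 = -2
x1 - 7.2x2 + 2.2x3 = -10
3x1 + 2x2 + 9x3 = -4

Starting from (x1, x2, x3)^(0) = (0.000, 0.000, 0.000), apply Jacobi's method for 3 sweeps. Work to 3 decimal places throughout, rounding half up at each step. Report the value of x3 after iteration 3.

-0.231

Iteration 1:
  x1 = (-2 - (3.5)·0.000 - (-0.4)·0.000) / (4.9) = -0.408
  x2 = (-10 - (1)·0.000 - (2.2)·0.000) / (-7.2) = 1.389
  x3 = (-4 - (3)·0.000 - (2)·0.000) / (9) = -0.444
Iteration 2:
  x1 = (-2 - (3.5)·1.389 - (-0.4)·-0.444) / (4.9) = -1.437
  x2 = (-10 - (1)·-0.408 - (2.2)·-0.444) / (-7.2) = 1.197
  x3 = (-4 - (3)·-0.408 - (2)·1.389) / (9) = -0.617
Iteration 3:
  x1 = (-2 - (3.5)·1.197 - (-0.4)·-0.617) / (4.9) = -1.314
  x2 = (-10 - (1)·-1.437 - (2.2)·-0.617) / (-7.2) = 1.001
  x3 = (-4 - (3)·-1.437 - (2)·1.197) / (9) = -0.231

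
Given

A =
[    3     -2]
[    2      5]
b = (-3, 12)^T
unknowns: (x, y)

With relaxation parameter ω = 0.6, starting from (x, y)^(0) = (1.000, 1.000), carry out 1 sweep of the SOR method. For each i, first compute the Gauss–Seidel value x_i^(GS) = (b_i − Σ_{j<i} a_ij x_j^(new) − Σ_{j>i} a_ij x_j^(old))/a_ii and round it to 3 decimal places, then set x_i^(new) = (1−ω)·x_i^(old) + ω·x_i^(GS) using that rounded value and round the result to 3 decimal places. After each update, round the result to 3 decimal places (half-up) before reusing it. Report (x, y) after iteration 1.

Iteration 1:
  x: GS value = (-3 - (-2)·1.000) / (3) = -0.333;  x ← (1−ω)·1.000 + ω·-0.333 = 0.200
  y: GS value = (12 - (2)·0.200) / (5) = 2.320;  y ← (1−ω)·1.000 + ω·2.320 = 1.792

(0.200, 1.792)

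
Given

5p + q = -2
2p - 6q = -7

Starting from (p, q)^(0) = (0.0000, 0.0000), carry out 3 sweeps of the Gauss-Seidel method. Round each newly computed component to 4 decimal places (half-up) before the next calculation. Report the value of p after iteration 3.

-0.5929

Iteration 1:
  p = (-2 - (1)·0.0000) / (5) = -0.4000
  q = (-7 - (2)·-0.4000) / (-6) = 1.0333
Iteration 2:
  p = (-2 - (1)·1.0333) / (5) = -0.6067
  q = (-7 - (2)·-0.6067) / (-6) = 0.9644
Iteration 3:
  p = (-2 - (1)·0.9644) / (5) = -0.5929
  q = (-7 - (2)·-0.5929) / (-6) = 0.9690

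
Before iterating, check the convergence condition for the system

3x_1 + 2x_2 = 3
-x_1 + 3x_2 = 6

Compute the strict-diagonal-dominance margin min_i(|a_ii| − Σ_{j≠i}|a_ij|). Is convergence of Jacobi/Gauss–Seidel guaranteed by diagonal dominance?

row 1: |3| − (2) = 1
row 2: |3| − (1) = 2
minimum over rows = 1 → strictly diagonally dominant (convergence guaranteed)

1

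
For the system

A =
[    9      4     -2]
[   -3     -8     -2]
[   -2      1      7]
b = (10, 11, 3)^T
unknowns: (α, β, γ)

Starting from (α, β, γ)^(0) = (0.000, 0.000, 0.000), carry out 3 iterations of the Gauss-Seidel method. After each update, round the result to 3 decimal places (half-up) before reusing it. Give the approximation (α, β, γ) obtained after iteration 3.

(2.496, -2.657, 1.521)

Iteration 1:
  α = (10 - (4)·0.000 - (-2)·0.000) / (9) = 1.111
  β = (11 - (-3)·1.111 - (-2)·0.000) / (-8) = -1.792
  γ = (3 - (-2)·1.111 - (1)·-1.792) / (7) = 1.002
Iteration 2:
  α = (10 - (4)·-1.792 - (-2)·1.002) / (9) = 2.130
  β = (11 - (-3)·2.130 - (-2)·1.002) / (-8) = -2.424
  γ = (3 - (-2)·2.130 - (1)·-2.424) / (7) = 1.383
Iteration 3:
  α = (10 - (4)·-2.424 - (-2)·1.383) / (9) = 2.496
  β = (11 - (-3)·2.496 - (-2)·1.383) / (-8) = -2.657
  γ = (3 - (-2)·2.496 - (1)·-2.657) / (7) = 1.521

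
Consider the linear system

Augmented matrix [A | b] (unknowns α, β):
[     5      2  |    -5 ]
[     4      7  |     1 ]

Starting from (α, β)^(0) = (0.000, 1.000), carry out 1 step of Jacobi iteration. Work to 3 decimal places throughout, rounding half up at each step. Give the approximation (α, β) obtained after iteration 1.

(-1.400, 0.143)

Iteration 1:
  α = (-5 - (2)·1.000) / (5) = -1.400
  β = (1 - (4)·0.000) / (7) = 0.143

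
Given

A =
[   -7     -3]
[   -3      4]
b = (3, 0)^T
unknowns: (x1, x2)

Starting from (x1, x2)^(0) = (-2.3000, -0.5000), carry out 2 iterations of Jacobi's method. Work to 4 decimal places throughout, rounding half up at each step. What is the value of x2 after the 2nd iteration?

Iteration 1:
  x1 = (3 - (-3)·-0.5000) / (-7) = -0.2143
  x2 = (0 - (-3)·-2.3000) / (4) = -1.7250
Iteration 2:
  x1 = (3 - (-3)·-1.7250) / (-7) = 0.3107
  x2 = (0 - (-3)·-0.2143) / (4) = -0.1607

-0.1607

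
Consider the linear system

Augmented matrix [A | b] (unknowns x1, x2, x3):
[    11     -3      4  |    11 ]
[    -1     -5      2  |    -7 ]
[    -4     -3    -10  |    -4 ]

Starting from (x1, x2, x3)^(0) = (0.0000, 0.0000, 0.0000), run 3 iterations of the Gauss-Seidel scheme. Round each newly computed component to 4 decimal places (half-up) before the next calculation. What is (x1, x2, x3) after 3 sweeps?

Iteration 1:
  x1 = (11 - (-3)·0.0000 - (4)·0.0000) / (11) = 1.0000
  x2 = (-7 - (-1)·1.0000 - (2)·0.0000) / (-5) = 1.2000
  x3 = (-4 - (-4)·1.0000 - (-3)·1.2000) / (-10) = -0.3600
Iteration 2:
  x1 = (11 - (-3)·1.2000 - (4)·-0.3600) / (11) = 1.4582
  x2 = (-7 - (-1)·1.4582 - (2)·-0.3600) / (-5) = 0.9644
  x3 = (-4 - (-4)·1.4582 - (-3)·0.9644) / (-10) = -0.4726
Iteration 3:
  x1 = (11 - (-3)·0.9644 - (4)·-0.4726) / (11) = 1.4349
  x2 = (-7 - (-1)·1.4349 - (2)·-0.4726) / (-5) = 0.9240
  x3 = (-4 - (-4)·1.4349 - (-3)·0.9240) / (-10) = -0.4512

(1.4349, 0.9240, -0.4512)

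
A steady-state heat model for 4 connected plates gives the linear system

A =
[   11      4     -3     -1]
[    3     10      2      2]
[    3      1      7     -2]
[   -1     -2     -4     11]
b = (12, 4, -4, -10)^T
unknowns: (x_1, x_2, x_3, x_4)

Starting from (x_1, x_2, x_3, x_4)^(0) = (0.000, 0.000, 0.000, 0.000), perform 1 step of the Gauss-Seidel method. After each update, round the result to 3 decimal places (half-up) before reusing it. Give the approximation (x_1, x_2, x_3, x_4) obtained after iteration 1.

(1.091, 0.073, -1.049, -1.178)

Iteration 1:
  x_1 = (12 - (4)·0.000 - (-3)·0.000 - (-1)·0.000) / (11) = 1.091
  x_2 = (4 - (3)·1.091 - (2)·0.000 - (2)·0.000) / (10) = 0.073
  x_3 = (-4 - (3)·1.091 - (1)·0.073 - (-2)·0.000) / (7) = -1.049
  x_4 = (-10 - (-1)·1.091 - (-2)·0.073 - (-4)·-1.049) / (11) = -1.178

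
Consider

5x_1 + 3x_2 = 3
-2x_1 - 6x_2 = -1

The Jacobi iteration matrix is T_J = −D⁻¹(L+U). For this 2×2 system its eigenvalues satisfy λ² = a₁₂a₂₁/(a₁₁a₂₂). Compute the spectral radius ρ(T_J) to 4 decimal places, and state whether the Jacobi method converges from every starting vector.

0.4472

a₁₂a₂₁/(a₁₁a₂₂) = (3)·(-2) / ((5)·(-6)) = 0.200000
ρ = √|0.200000| = √0.200000 = 0.4472
ρ < 1, so Jacobi converges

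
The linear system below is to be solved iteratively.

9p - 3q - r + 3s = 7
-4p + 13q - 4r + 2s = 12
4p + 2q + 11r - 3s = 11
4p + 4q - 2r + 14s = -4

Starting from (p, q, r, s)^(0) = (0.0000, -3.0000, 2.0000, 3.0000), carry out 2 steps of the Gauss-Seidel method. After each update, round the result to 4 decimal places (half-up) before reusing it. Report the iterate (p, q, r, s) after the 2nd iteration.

(1.2371, 1.9210, 0.2205, -1.1565)

Iteration 1:
  p = (7 - (-3)·-3.0000 - (-1)·2.0000 - (3)·3.0000) / (9) = -1.0000
  q = (12 - (-4)·-1.0000 - (-4)·2.0000 - (2)·3.0000) / (13) = 0.7692
  r = (11 - (4)·-1.0000 - (2)·0.7692 - (-3)·3.0000) / (11) = 2.0420
  s = (-4 - (4)·-1.0000 - (4)·0.7692 - (-2)·2.0420) / (14) = 0.0719
Iteration 2:
  p = (7 - (-3)·0.7692 - (-1)·2.0420 - (3)·0.0719) / (9) = 1.2371
  q = (12 - (-4)·1.2371 - (-4)·2.0420 - (2)·0.0719) / (13) = 1.9210
  r = (11 - (4)·1.2371 - (2)·1.9210 - (-3)·0.0719) / (11) = 0.2205
  s = (-4 - (4)·1.2371 - (4)·1.9210 - (-2)·0.2205) / (14) = -1.1565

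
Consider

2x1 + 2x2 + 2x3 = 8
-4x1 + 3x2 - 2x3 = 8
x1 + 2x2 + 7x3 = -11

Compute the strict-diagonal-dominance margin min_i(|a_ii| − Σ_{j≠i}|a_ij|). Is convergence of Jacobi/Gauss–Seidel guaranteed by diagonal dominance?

row 1: |2| − (2+2) = -2
row 2: |3| − (4+2) = -3
row 3: |7| − (1+2) = 4
minimum over rows = -3 → not strictly diagonally dominant

-3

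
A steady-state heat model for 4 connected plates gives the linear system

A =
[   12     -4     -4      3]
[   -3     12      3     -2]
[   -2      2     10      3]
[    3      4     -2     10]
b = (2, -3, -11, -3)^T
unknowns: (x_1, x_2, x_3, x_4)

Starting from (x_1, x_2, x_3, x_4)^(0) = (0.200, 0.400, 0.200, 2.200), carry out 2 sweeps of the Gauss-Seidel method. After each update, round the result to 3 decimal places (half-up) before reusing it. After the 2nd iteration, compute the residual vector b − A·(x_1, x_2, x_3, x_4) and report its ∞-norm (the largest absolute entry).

Iteration 1:
  x_1 = (2 - (-4)·0.400 - (-4)·0.200 - (3)·2.200) / (12) = -0.183
  x_2 = (-3 - (-3)·-0.183 - (3)·0.200 - (-2)·2.200) / (12) = 0.021
  x_3 = (-11 - (-2)·-0.183 - (2)·0.021 - (3)·2.200) / (10) = -1.801
  x_4 = (-3 - (3)·-0.183 - (4)·0.021 - (-2)·-1.801) / (10) = -0.614
Iteration 2:
  x_1 = (2 - (-4)·0.021 - (-4)·-1.801 - (3)·-0.614) / (12) = -0.273
  x_2 = (-3 - (-3)·-0.273 - (3)·-1.801 - (-2)·-0.614) / (12) = 0.030
  x_3 = (-11 - (-2)·-0.273 - (2)·0.030 - (3)·-0.614) / (10) = -0.976
  x_4 = (-3 - (3)·-0.273 - (4)·0.030 - (-2)·-0.976) / (10) = -0.425
Residual b − A·x = (2.767, -2.101, -0.571, -0.003); ∞-norm = 2.767

2.767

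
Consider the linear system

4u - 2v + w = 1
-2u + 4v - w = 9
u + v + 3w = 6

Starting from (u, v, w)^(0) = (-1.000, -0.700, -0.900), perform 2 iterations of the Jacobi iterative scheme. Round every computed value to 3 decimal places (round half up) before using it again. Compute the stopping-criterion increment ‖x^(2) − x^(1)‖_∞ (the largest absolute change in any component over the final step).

1.429

Iteration 1:
  u = (1 - (-2)·-0.700 - (1)·-0.900) / (4) = 0.125
  v = (9 - (-2)·-1.000 - (-1)·-0.900) / (4) = 1.525
  w = (6 - (1)·-1.000 - (1)·-0.700) / (3) = 2.567
Iteration 2:
  u = (1 - (-2)·1.525 - (1)·2.567) / (4) = 0.371
  v = (9 - (-2)·0.125 - (-1)·2.567) / (4) = 2.954
  w = (6 - (1)·0.125 - (1)·1.525) / (3) = 1.450
Change: (0.246, 1.429, -1.117) → max |·| = 1.429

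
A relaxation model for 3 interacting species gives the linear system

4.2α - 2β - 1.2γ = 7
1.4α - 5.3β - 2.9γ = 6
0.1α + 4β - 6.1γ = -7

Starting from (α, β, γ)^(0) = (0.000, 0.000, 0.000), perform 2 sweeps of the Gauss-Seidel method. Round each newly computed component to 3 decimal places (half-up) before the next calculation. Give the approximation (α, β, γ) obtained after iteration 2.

(1.543, -1.119, 0.439)

Iteration 1:
  α = (7 - (-2)·0.000 - (-1.2)·0.000) / (4.2) = 1.667
  β = (6 - (1.4)·1.667 - (-2.9)·0.000) / (-5.3) = -0.692
  γ = (-7 - (0.1)·1.667 - (4)·-0.692) / (-6.1) = 0.721
Iteration 2:
  α = (7 - (-2)·-0.692 - (-1.2)·0.721) / (4.2) = 1.543
  β = (6 - (1.4)·1.543 - (-2.9)·0.721) / (-5.3) = -1.119
  γ = (-7 - (0.1)·1.543 - (4)·-1.119) / (-6.1) = 0.439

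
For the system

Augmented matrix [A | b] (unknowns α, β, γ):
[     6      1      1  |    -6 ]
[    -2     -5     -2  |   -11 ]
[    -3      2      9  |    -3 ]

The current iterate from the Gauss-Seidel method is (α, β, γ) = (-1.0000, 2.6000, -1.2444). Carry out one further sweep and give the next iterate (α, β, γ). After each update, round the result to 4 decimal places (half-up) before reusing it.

(-1.2259, 3.1881, -1.4504)

One sweep:
  α = (-6 - (1)·2.6000 - (1)·-1.2444) / (6) = -1.2259
  β = (-11 - (-2)·-1.2259 - (-2)·-1.2444) / (-5) = 3.1881
  γ = (-3 - (-3)·-1.2259 - (2)·3.1881) / (9) = -1.4504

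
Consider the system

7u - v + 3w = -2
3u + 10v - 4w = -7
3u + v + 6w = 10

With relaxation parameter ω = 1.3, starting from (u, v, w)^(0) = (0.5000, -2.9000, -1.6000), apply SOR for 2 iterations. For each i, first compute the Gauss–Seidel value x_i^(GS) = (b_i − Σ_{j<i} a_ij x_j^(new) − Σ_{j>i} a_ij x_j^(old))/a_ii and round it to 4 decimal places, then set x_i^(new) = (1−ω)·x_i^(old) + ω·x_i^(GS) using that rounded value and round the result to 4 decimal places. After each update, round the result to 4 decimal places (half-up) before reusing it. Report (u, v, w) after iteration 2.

Iteration 1:
  u: GS value = (-2 - (-1)·-2.9000 - (3)·-1.6000) / (7) = -0.0143;  u ← (1−ω)·0.5000 + ω·-0.0143 = -0.1686
  v: GS value = (-7 - (3)·-0.1686 - (-4)·-1.6000) / (10) = -1.2894;  v ← (1−ω)·-2.9000 + ω·-1.2894 = -0.8062
  w: GS value = (10 - (3)·-0.1686 - (1)·-0.8062) / (6) = 1.8853;  w ← (1−ω)·-1.6000 + ω·1.8853 = 2.9309
Iteration 2:
  u: GS value = (-2 - (-1)·-0.8062 - (3)·2.9309) / (7) = -1.6570;  u ← (1−ω)·-0.1686 + ω·-1.6570 = -2.1035
  v: GS value = (-7 - (3)·-2.1035 - (-4)·2.9309) / (10) = 1.1034;  v ← (1−ω)·-0.8062 + ω·1.1034 = 1.6763
  w: GS value = (10 - (3)·-2.1035 - (1)·1.6763) / (6) = 2.4390;  w ← (1−ω)·2.9309 + ω·2.4390 = 2.2914

(-2.1035, 1.6763, 2.2914)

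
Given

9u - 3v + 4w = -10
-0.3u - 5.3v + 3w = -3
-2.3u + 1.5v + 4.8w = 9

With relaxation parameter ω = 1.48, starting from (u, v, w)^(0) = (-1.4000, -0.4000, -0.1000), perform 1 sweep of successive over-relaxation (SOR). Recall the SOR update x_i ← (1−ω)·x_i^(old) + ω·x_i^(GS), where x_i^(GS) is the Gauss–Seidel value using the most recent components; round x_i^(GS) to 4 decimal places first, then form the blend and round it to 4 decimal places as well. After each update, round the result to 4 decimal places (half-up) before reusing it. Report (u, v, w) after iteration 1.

(-1.1040, 1.0384, 1.5598)

Iteration 1:
  u: GS value = (-10 - (-3)·-0.4000 - (4)·-0.1000) / (9) = -1.2000;  u ← (1−ω)·-1.4000 + ω·-1.2000 = -1.1040
  v: GS value = (-3 - (-0.3)·-1.1040 - (3)·-0.1000) / (-5.3) = 0.5719;  v ← (1−ω)·-0.4000 + ω·0.5719 = 1.0384
  w: GS value = (9 - (-2.3)·-1.1040 - (1.5)·1.0384) / (4.8) = 1.0215;  w ← (1−ω)·-0.1000 + ω·1.0215 = 1.5598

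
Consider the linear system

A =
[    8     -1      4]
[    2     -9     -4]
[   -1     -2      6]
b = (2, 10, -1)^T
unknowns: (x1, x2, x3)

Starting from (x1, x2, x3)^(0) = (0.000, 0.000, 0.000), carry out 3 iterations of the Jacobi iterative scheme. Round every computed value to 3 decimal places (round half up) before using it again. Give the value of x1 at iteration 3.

0.375

Iteration 1:
  x1 = (2 - (-1)·0.000 - (4)·0.000) / (8) = 0.250
  x2 = (10 - (2)·0.000 - (-4)·0.000) / (-9) = -1.111
  x3 = (-1 - (-1)·0.000 - (-2)·0.000) / (6) = -0.167
Iteration 2:
  x1 = (2 - (-1)·-1.111 - (4)·-0.167) / (8) = 0.195
  x2 = (10 - (2)·0.250 - (-4)·-0.167) / (-9) = -0.981
  x3 = (-1 - (-1)·0.250 - (-2)·-1.111) / (6) = -0.495
Iteration 3:
  x1 = (2 - (-1)·-0.981 - (4)·-0.495) / (8) = 0.375
  x2 = (10 - (2)·0.195 - (-4)·-0.495) / (-9) = -0.848
  x3 = (-1 - (-1)·0.195 - (-2)·-0.981) / (6) = -0.461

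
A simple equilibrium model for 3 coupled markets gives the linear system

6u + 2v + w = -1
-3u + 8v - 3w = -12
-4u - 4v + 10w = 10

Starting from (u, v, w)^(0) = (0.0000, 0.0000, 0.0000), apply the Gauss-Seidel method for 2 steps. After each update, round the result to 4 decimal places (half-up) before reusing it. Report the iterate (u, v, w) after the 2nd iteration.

Iteration 1:
  u = (-1 - (2)·0.0000 - (1)·0.0000) / (6) = -0.1667
  v = (-12 - (-3)·-0.1667 - (-3)·0.0000) / (8) = -1.5625
  w = (10 - (-4)·-0.1667 - (-4)·-1.5625) / (10) = 0.3083
Iteration 2:
  u = (-1 - (2)·-1.5625 - (1)·0.3083) / (6) = 0.3028
  v = (-12 - (-3)·0.3028 - (-3)·0.3083) / (8) = -1.2708
  w = (10 - (-4)·0.3028 - (-4)·-1.2708) / (10) = 0.6128

(0.3028, -1.2708, 0.6128)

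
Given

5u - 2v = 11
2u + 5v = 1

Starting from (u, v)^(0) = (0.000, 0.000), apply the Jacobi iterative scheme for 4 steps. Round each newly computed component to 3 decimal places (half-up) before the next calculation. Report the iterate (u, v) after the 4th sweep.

Iteration 1:
  u = (11 - (-2)·0.000) / (5) = 2.200
  v = (1 - (2)·0.000) / (5) = 0.200
Iteration 2:
  u = (11 - (-2)·0.200) / (5) = 2.280
  v = (1 - (2)·2.200) / (5) = -0.680
Iteration 3:
  u = (11 - (-2)·-0.680) / (5) = 1.928
  v = (1 - (2)·2.280) / (5) = -0.712
Iteration 4:
  u = (11 - (-2)·-0.712) / (5) = 1.915
  v = (1 - (2)·1.928) / (5) = -0.571

(1.915, -0.571)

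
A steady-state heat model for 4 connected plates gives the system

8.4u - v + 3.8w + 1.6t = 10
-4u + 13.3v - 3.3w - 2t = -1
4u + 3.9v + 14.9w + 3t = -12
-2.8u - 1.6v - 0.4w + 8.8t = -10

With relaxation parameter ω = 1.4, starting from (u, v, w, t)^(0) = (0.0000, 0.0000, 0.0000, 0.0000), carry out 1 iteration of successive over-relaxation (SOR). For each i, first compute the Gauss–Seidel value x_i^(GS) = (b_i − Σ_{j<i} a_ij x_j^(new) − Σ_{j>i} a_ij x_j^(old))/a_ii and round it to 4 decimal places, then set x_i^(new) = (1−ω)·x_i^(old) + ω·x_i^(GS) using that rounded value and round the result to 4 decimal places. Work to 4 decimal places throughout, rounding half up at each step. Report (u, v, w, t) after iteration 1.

Iteration 1:
  u: GS value = (10 - (-1)·0.0000 - (3.8)·0.0000 - (1.6)·0.0000) / (8.4) = 1.1905;  u ← (1−ω)·0.0000 + ω·1.1905 = 1.6667
  v: GS value = (-1 - (-4)·1.6667 - (-3.3)·0.0000 - (-2)·0.0000) / (13.3) = 0.4261;  v ← (1−ω)·0.0000 + ω·0.4261 = 0.5965
  w: GS value = (-12 - (4)·1.6667 - (3.9)·0.5965 - (3)·0.0000) / (14.9) = -1.4089;  w ← (1−ω)·0.0000 + ω·-1.4089 = -1.9725
  t: GS value = (-10 - (-2.8)·1.6667 - (-1.6)·0.5965 - (-0.4)·-1.9725) / (8.8) = -0.5873;  t ← (1−ω)·0.0000 + ω·-0.5873 = -0.8222

(1.6667, 0.5965, -1.9725, -0.8222)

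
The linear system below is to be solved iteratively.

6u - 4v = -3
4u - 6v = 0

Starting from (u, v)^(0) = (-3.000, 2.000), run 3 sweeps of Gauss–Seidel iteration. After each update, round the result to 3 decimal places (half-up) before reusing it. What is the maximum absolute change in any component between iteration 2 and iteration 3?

Iteration 1:
  u = (-3 - (-4)·2.000) / (6) = 0.833
  v = (0 - (4)·0.833) / (-6) = 0.555
Iteration 2:
  u = (-3 - (-4)·0.555) / (6) = -0.130
  v = (0 - (4)·-0.130) / (-6) = -0.087
Iteration 3:
  u = (-3 - (-4)·-0.087) / (6) = -0.558
  v = (0 - (4)·-0.558) / (-6) = -0.372
Change: (-0.428, -0.285) → max |·| = 0.428

0.428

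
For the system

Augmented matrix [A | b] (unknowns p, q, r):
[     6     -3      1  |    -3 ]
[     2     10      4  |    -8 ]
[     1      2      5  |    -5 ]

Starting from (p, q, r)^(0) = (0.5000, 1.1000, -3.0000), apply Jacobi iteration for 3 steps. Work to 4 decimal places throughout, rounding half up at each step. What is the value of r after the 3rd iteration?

Iteration 1:
  p = (-3 - (-3)·1.1000 - (1)·-3.0000) / (6) = 0.5500
  q = (-8 - (2)·0.5000 - (4)·-3.0000) / (10) = 0.3000
  r = (-5 - (1)·0.5000 - (2)·1.1000) / (5) = -1.5400
Iteration 2:
  p = (-3 - (-3)·0.3000 - (1)·-1.5400) / (6) = -0.0933
  q = (-8 - (2)·0.5500 - (4)·-1.5400) / (10) = -0.2940
  r = (-5 - (1)·0.5500 - (2)·0.3000) / (5) = -1.2300
Iteration 3:
  p = (-3 - (-3)·-0.2940 - (1)·-1.2300) / (6) = -0.4420
  q = (-8 - (2)·-0.0933 - (4)·-1.2300) / (10) = -0.2893
  r = (-5 - (1)·-0.0933 - (2)·-0.2940) / (5) = -0.8637

-0.8637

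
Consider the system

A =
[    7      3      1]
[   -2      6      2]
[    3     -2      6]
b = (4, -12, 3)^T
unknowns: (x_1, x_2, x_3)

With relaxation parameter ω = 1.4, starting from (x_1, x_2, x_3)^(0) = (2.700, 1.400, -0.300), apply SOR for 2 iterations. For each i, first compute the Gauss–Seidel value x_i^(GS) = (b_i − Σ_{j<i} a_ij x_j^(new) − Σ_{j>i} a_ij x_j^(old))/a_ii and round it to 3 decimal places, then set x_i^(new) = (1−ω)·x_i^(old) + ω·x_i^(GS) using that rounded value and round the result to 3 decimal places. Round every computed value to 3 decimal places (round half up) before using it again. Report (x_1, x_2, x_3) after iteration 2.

Iteration 1:
  x_1: GS value = (4 - (3)·1.400 - (1)·-0.300) / (7) = 0.014;  x_1 ← (1−ω)·2.700 + ω·0.014 = -1.060
  x_2: GS value = (-12 - (-2)·-1.060 - (2)·-0.300) / (6) = -2.253;  x_2 ← (1−ω)·1.400 + ω·-2.253 = -3.714
  x_3: GS value = (3 - (3)·-1.060 - (-2)·-3.714) / (6) = -0.208;  x_3 ← (1−ω)·-0.300 + ω·-0.208 = -0.171
Iteration 2:
  x_1: GS value = (4 - (3)·-3.714 - (1)·-0.171) / (7) = 2.188;  x_1 ← (1−ω)·-1.060 + ω·2.188 = 3.487
  x_2: GS value = (-12 - (-2)·3.487 - (2)·-0.171) / (6) = -0.781;  x_2 ← (1−ω)·-3.714 + ω·-0.781 = 0.392
  x_3: GS value = (3 - (3)·3.487 - (-2)·0.392) / (6) = -1.113;  x_3 ← (1−ω)·-0.171 + ω·-1.113 = -1.490

(3.487, 0.392, -1.490)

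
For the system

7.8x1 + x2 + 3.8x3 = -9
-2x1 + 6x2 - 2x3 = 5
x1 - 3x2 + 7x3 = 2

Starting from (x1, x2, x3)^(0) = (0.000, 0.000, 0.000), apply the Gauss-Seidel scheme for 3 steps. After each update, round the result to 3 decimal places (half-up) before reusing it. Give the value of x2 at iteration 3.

0.551

Iteration 1:
  x1 = (-9 - (1)·0.000 - (3.8)·0.000) / (7.8) = -1.154
  x2 = (5 - (-2)·-1.154 - (-2)·0.000) / (6) = 0.449
  x3 = (2 - (1)·-1.154 - (-3)·0.449) / (7) = 0.643
Iteration 2:
  x1 = (-9 - (1)·0.449 - (3.8)·0.643) / (7.8) = -1.525
  x2 = (5 - (-2)·-1.525 - (-2)·0.643) / (6) = 0.539
  x3 = (2 - (1)·-1.525 - (-3)·0.539) / (7) = 0.735
Iteration 3:
  x1 = (-9 - (1)·0.539 - (3.8)·0.735) / (7.8) = -1.581
  x2 = (5 - (-2)·-1.581 - (-2)·0.735) / (6) = 0.551
  x3 = (2 - (1)·-1.581 - (-3)·0.551) / (7) = 0.748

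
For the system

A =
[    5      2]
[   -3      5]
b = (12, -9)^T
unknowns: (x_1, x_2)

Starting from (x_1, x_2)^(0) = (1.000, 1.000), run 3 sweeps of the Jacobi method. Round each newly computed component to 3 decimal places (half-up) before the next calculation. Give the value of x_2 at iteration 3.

Iteration 1:
  x_1 = (12 - (2)·1.000) / (5) = 2.000
  x_2 = (-9 - (-3)·1.000) / (5) = -1.200
Iteration 2:
  x_1 = (12 - (2)·-1.200) / (5) = 2.880
  x_2 = (-9 - (-3)·2.000) / (5) = -0.600
Iteration 3:
  x_1 = (12 - (2)·-0.600) / (5) = 2.640
  x_2 = (-9 - (-3)·2.880) / (5) = -0.072

-0.072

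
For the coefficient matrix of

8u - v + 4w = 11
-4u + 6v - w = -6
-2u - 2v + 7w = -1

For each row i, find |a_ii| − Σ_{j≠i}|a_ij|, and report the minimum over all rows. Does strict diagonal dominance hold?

row 1: |8| − (1+4) = 3
row 2: |6| − (4+1) = 1
row 3: |7| − (2+2) = 3
minimum over rows = 1 → strictly diagonally dominant (convergence guaranteed)

1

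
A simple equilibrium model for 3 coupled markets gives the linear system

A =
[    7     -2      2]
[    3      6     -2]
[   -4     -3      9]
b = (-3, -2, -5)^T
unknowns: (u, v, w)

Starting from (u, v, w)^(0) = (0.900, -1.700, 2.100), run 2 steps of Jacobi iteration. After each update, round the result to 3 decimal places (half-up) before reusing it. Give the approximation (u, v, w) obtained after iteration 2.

Iteration 1:
  u = (-3 - (-2)·-1.700 - (2)·2.100) / (7) = -1.514
  v = (-2 - (3)·0.900 - (-2)·2.100) / (6) = -0.083
  w = (-5 - (-4)·0.900 - (-3)·-1.700) / (9) = -0.722
Iteration 2:
  u = (-3 - (-2)·-0.083 - (2)·-0.722) / (7) = -0.246
  v = (-2 - (3)·-1.514 - (-2)·-0.722) / (6) = 0.183
  w = (-5 - (-4)·-1.514 - (-3)·-0.083) / (9) = -1.256

(-0.246, 0.183, -1.256)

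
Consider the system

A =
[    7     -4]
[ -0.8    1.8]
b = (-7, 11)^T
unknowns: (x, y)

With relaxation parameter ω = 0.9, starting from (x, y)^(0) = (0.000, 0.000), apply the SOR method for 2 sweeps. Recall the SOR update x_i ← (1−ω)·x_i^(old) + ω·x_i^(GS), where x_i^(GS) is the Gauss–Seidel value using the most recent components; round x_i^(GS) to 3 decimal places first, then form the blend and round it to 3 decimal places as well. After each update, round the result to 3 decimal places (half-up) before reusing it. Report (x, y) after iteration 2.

(1.653, 6.675)

Iteration 1:
  x: GS value = (-7 - (-4)·0.000) / (7) = -1.000;  x ← (1−ω)·0.000 + ω·-1.000 = -0.900
  y: GS value = (11 - (-0.8)·-0.900) / (1.8) = 5.711;  y ← (1−ω)·0.000 + ω·5.711 = 5.140
Iteration 2:
  x: GS value = (-7 - (-4)·5.140) / (7) = 1.937;  x ← (1−ω)·-0.900 + ω·1.937 = 1.653
  y: GS value = (11 - (-0.8)·1.653) / (1.8) = 6.846;  y ← (1−ω)·5.140 + ω·6.846 = 6.675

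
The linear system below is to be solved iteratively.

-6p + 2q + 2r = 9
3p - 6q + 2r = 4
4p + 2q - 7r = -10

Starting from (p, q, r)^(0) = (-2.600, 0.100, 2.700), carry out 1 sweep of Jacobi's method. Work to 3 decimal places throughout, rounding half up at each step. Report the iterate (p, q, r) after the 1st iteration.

(-0.567, -1.067, -0.029)

Iteration 1:
  p = (9 - (2)·0.100 - (2)·2.700) / (-6) = -0.567
  q = (4 - (3)·-2.600 - (2)·2.700) / (-6) = -1.067
  r = (-10 - (4)·-2.600 - (2)·0.100) / (-7) = -0.029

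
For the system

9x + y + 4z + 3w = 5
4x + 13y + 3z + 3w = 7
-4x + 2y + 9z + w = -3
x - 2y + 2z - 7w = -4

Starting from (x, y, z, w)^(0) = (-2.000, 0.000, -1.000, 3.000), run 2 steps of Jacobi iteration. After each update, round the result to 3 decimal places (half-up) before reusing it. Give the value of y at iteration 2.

Iteration 1:
  x = (5 - (1)·0.000 - (4)·-1.000 - (3)·3.000) / (9) = 0.000
  y = (7 - (4)·-2.000 - (3)·-1.000 - (3)·3.000) / (13) = 0.692
  z = (-3 - (-4)·-2.000 - (2)·0.000 - (1)·3.000) / (9) = -1.556
  w = (-4 - (1)·-2.000 - (-2)·0.000 - (2)·-1.000) / (-7) = 0.000
Iteration 2:
  x = (5 - (1)·0.692 - (4)·-1.556 - (3)·0.000) / (9) = 1.170
  y = (7 - (4)·0.000 - (3)·-1.556 - (3)·0.000) / (13) = 0.898
  z = (-3 - (-4)·0.000 - (2)·0.692 - (1)·0.000) / (9) = -0.487
  w = (-4 - (1)·0.000 - (-2)·0.692 - (2)·-1.556) / (-7) = -0.071

0.898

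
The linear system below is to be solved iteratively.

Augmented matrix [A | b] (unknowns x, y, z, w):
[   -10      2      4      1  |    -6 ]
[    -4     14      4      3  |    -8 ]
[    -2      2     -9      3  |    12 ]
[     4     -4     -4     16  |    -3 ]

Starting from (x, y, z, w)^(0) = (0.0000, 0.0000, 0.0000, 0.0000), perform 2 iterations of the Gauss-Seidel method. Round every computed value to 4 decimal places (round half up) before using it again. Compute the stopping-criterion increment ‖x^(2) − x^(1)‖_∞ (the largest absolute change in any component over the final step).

Iteration 1:
  x = (-6 - (2)·0.0000 - (4)·0.0000 - (1)·0.0000) / (-10) = 0.6000
  y = (-8 - (-4)·0.6000 - (4)·0.0000 - (3)·0.0000) / (14) = -0.4000
  z = (12 - (-2)·0.6000 - (2)·-0.4000 - (3)·0.0000) / (-9) = -1.5556
  w = (-3 - (4)·0.6000 - (-4)·-0.4000 - (-4)·-1.5556) / (16) = -0.8264
Iteration 2:
  x = (-6 - (2)·-0.4000 - (4)·-1.5556 - (1)·-0.8264) / (-10) = -0.1849
  y = (-8 - (-4)·-0.1849 - (4)·-1.5556 - (3)·-0.8264) / (14) = -0.0027
  z = (12 - (-2)·-0.1849 - (2)·-0.0027 - (3)·-0.8264) / (-9) = -1.5683
  w = (-3 - (4)·-0.1849 - (-4)·-0.0027 - (-4)·-1.5683) / (16) = -0.5340
Change: (-0.7849, 0.3973, -0.0127, 0.2924) → max |·| = 0.7849

0.7849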